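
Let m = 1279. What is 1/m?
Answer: 1/1279 ≈ 0.00078186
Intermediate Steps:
1/m = 1/1279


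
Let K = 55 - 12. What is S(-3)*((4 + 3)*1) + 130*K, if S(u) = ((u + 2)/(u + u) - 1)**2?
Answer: 201415/36 ≈ 5594.9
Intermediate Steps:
K = 43
S(u) = (-1 + (2 + u)/(2*u))**2 (S(u) = ((2 + u)/((2*u)) - 1)**2 = ((2 + u)*(1/(2*u)) - 1)**2 = ((2 + u)/(2*u) - 1)**2 = (-1 + (2 + u)/(2*u))**2)
S(-3)*((4 + 3)*1) + 130*K = ((1/4)*(-2 - 3)**2/(-3)**2)*((4 + 3)*1) + 130*43 = ((1/4)*(1/9)*(-5)**2)*(7*1) + 5590 = ((1/4)*(1/9)*25)*7 + 5590 = (25/36)*7 + 5590 = 175/36 + 5590 = 201415/36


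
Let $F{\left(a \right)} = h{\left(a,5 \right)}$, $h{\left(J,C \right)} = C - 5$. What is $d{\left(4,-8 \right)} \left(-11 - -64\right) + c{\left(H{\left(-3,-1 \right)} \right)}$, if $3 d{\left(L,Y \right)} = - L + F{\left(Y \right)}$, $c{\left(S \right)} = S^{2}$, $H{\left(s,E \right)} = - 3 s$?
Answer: $\frac{31}{3} \approx 10.333$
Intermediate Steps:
$h{\left(J,C \right)} = -5 + C$ ($h{\left(J,C \right)} = C - 5 = -5 + C$)
$F{\left(a \right)} = 0$ ($F{\left(a \right)} = -5 + 5 = 0$)
$d{\left(L,Y \right)} = - \frac{L}{3}$ ($d{\left(L,Y \right)} = \frac{- L + 0}{3} = \frac{\left(-1\right) L}{3} = - \frac{L}{3}$)
$d{\left(4,-8 \right)} \left(-11 - -64\right) + c{\left(H{\left(-3,-1 \right)} \right)} = \left(- \frac{1}{3}\right) 4 \left(-11 - -64\right) + \left(\left(-3\right) \left(-3\right)\right)^{2} = - \frac{4 \left(-11 + 64\right)}{3} + 9^{2} = \left(- \frac{4}{3}\right) 53 + 81 = - \frac{212}{3} + 81 = \frac{31}{3}$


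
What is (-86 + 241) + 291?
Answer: 446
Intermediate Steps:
(-86 + 241) + 291 = 155 + 291 = 446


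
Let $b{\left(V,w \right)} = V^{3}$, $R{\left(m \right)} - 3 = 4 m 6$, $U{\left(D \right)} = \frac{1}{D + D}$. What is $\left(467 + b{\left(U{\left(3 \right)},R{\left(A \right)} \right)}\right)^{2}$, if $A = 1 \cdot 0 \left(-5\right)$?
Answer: $\frac{10175362129}{46656} \approx 2.1809 \cdot 10^{5}$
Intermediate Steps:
$A = 0$ ($A = 0 \left(-5\right) = 0$)
$U{\left(D \right)} = \frac{1}{2 D}$
$R{\left(m \right)} = 3 + 24 m$ ($R{\left(m \right)} = 3 + 4 m 6 = 3 + 24 m$)
$\left(467 + b{\left(U{\left(3 \right)},R{\left(A \right)} \right)}\right)^{2} = \left(467 + \left(\frac{1}{2 \cdot 3}\right)^{3}\right)^{2} = \left(467 + \left(\frac{1}{2} \cdot \frac{1}{3}\right)^{3}\right)^{2} = \left(467 + \left(\frac{1}{6}\right)^{3}\right)^{2} = \left(467 + \frac{1}{216}\right)^{2} = \left(\frac{100873}{216}\right)^{2} = \frac{10175362129}{46656}$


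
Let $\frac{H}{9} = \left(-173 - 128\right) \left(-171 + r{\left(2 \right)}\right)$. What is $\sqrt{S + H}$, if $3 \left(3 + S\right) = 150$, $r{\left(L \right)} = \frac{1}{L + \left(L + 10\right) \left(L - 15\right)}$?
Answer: $\frac{\sqrt{224238938}}{22} \approx 680.66$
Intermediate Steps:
$r{\left(L \right)} = \frac{1}{L + \left(-15 + L\right) \left(10 + L\right)}$ ($r{\left(L \right)} = \frac{1}{L + \left(10 + L\right) \left(-15 + L\right)} = \frac{1}{L + \left(-15 + L\right) \left(10 + L\right)}$)
$S = 47$ ($S = -3 + \frac{1}{3} \cdot 150 = -3 + 50 = 47$)
$H = \frac{10191645}{22}$ ($H = 9 \left(-173 - 128\right) \left(-171 + \frac{1}{-150 + 2^{2} - 8}\right) = 9 \left(- 301 \left(-171 + \frac{1}{-150 + 4 - 8}\right)\right) = 9 \left(- 301 \left(-171 + \frac{1}{-154}\right)\right) = 9 \left(- 301 \left(-171 - \frac{1}{154}\right)\right) = 9 \left(\left(-301\right) \left(- \frac{26335}{154}\right)\right) = 9 \cdot \frac{1132405}{22} = \frac{10191645}{22} \approx 4.6326 \cdot 10^{5}$)
$\sqrt{S + H} = \sqrt{47 + \frac{10191645}{22}} = \sqrt{\frac{10192679}{22}} = \frac{\sqrt{224238938}}{22}$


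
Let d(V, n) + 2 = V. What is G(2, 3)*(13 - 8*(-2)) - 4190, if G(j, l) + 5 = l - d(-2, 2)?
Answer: -4132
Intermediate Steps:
d(V, n) = -2 + V
G(j, l) = -1 + l (G(j, l) = -5 + (l - (-2 - 2)) = -5 + (l - 1*(-4)) = -5 + (l + 4) = -5 + (4 + l) = -1 + l)
G(2, 3)*(13 - 8*(-2)) - 4190 = (-1 + 3)*(13 - 8*(-2)) - 4190 = 2*(13 + 16) - 4190 = 2*29 - 4190 = 58 - 4190 = -4132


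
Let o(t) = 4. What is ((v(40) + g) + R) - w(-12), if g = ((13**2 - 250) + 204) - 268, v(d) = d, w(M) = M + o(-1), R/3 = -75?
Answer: -322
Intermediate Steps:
R = -225 (R = 3*(-75) = -225)
w(M) = 4 + M (w(M) = M + 4 = 4 + M)
g = -145 (g = ((169 - 250) + 204) - 268 = (-81 + 204) - 268 = 123 - 268 = -145)
((v(40) + g) + R) - w(-12) = ((40 - 145) - 225) - (4 - 12) = (-105 - 225) - 1*(-8) = -330 + 8 = -322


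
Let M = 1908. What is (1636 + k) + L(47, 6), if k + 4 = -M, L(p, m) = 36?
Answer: -240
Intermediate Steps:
k = -1912 (k = -4 - 1*1908 = -4 - 1908 = -1912)
(1636 + k) + L(47, 6) = (1636 - 1912) + 36 = -276 + 36 = -240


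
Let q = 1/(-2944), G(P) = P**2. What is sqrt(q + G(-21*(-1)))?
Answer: sqrt(59721938)/368 ≈ 21.000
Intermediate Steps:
q = -1/2944 ≈ -0.00033967
sqrt(q + G(-21*(-1))) = sqrt(-1/2944 + (-21*(-1))**2) = sqrt(-1/2944 + (-7*(-3))**2) = sqrt(-1/2944 + 21**2) = sqrt(-1/2944 + 441) = sqrt(1298303/2944) = sqrt(59721938)/368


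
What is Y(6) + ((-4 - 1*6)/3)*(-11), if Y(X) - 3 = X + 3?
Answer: 146/3 ≈ 48.667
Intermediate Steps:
Y(X) = 6 + X (Y(X) = 3 + (X + 3) = 3 + (3 + X) = 6 + X)
Y(6) + ((-4 - 1*6)/3)*(-11) = (6 + 6) + ((-4 - 1*6)/3)*(-11) = 12 + ((-4 - 6)*(⅓))*(-11) = 12 - 10*⅓*(-11) = 12 - 10/3*(-11) = 12 + 110/3 = 146/3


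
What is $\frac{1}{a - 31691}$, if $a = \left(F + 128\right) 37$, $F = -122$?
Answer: $- \frac{1}{31469} \approx -3.1777 \cdot 10^{-5}$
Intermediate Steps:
$a = 222$ ($a = \left(-122 + 128\right) 37 = 6 \cdot 37 = 222$)
$\frac{1}{a - 31691} = \frac{1}{222 - 31691} = \frac{1}{-31469} = - \frac{1}{31469}$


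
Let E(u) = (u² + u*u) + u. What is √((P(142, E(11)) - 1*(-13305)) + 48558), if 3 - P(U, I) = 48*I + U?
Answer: 2*√12395 ≈ 222.67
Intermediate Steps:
E(u) = u + 2*u² (E(u) = (u² + u²) + u = 2*u² + u = u + 2*u²)
P(U, I) = 3 - U - 48*I (P(U, I) = 3 - (48*I + U) = 3 - (U + 48*I) = 3 + (-U - 48*I) = 3 - U - 48*I)
√((P(142, E(11)) - 1*(-13305)) + 48558) = √(((3 - 1*142 - 528*(1 + 2*11)) - 1*(-13305)) + 48558) = √(((3 - 142 - 528*(1 + 22)) + 13305) + 48558) = √(((3 - 142 - 528*23) + 13305) + 48558) = √(((3 - 142 - 48*253) + 13305) + 48558) = √(((3 - 142 - 12144) + 13305) + 48558) = √((-12283 + 13305) + 48558) = √(1022 + 48558) = √49580 = 2*√12395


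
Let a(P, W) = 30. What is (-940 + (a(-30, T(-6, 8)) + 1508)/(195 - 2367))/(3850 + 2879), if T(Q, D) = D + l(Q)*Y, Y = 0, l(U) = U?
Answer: -1021609/7307694 ≈ -0.13980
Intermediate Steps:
T(Q, D) = D (T(Q, D) = D + Q*0 = D + 0 = D)
(-940 + (a(-30, T(-6, 8)) + 1508)/(195 - 2367))/(3850 + 2879) = (-940 + (30 + 1508)/(195 - 2367))/(3850 + 2879) = (-940 + 1538/(-2172))/6729 = (-940 + 1538*(-1/2172))*(1/6729) = (-940 - 769/1086)*(1/6729) = -1021609/1086*1/6729 = -1021609/7307694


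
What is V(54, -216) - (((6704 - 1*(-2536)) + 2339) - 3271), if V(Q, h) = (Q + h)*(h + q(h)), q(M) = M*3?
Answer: 131660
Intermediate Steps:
q(M) = 3*M
V(Q, h) = 4*h*(Q + h) (V(Q, h) = (Q + h)*(h + 3*h) = (Q + h)*(4*h) = 4*h*(Q + h))
V(54, -216) - (((6704 - 1*(-2536)) + 2339) - 3271) = 4*(-216)*(54 - 216) - (((6704 - 1*(-2536)) + 2339) - 3271) = 4*(-216)*(-162) - (((6704 + 2536) + 2339) - 3271) = 139968 - ((9240 + 2339) - 3271) = 139968 - (11579 - 3271) = 139968 - 1*8308 = 139968 - 8308 = 131660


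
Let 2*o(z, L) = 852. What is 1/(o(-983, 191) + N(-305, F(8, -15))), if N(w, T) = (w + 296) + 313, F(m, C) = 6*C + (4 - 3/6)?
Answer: 1/730 ≈ 0.0013699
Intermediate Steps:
o(z, L) = 426 (o(z, L) = (½)*852 = 426)
F(m, C) = 7/2 + 6*C (F(m, C) = 6*C + (4 + (⅙)*(-3)) = 6*C + (4 - ½) = 6*C + 7/2 = 7/2 + 6*C)
N(w, T) = 609 + w (N(w, T) = (296 + w) + 313 = 609 + w)
1/(o(-983, 191) + N(-305, F(8, -15))) = 1/(426 + (609 - 305)) = 1/(426 + 304) = 1/730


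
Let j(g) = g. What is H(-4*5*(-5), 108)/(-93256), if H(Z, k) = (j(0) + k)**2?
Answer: -1458/11657 ≈ -0.12508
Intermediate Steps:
H(Z, k) = k**2 (H(Z, k) = (0 + k)**2 = k**2)
H(-4*5*(-5), 108)/(-93256) = 108**2/(-93256) = 11664*(-1/93256) = -1458/11657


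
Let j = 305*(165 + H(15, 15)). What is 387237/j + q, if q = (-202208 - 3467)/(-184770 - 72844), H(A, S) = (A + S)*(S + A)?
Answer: 55522018131/27893155850 ≈ 1.9905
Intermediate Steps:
H(A, S) = (A + S)² (H(A, S) = (A + S)*(A + S) = (A + S)²)
j = 324825 (j = 305*(165 + (15 + 15)²) = 305*(165 + 30²) = 305*(165 + 900) = 305*1065 = 324825)
q = 205675/257614 (q = -205675/(-257614) = -205675*(-1/257614) = 205675/257614 ≈ 0.79838)
387237/j + q = 387237/324825 + 205675/257614 = 387237*(1/324825) + 205675/257614 = 129079/108275 + 205675/257614 = 55522018131/27893155850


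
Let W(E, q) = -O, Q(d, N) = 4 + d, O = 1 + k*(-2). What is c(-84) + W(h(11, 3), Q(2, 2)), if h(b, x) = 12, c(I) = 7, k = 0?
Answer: 6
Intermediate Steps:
O = 1 (O = 1 + 0*(-2) = 1 + 0 = 1)
W(E, q) = -1 (W(E, q) = -1*1 = -1)
c(-84) + W(h(11, 3), Q(2, 2)) = 7 - 1 = 6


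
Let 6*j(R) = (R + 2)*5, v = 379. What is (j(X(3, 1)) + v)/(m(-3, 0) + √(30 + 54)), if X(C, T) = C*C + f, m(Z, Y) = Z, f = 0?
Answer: 2329/150 + 2329*√21/225 ≈ 62.961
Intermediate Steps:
X(C, T) = C² (X(C, T) = C*C + 0 = C² + 0 = C²)
j(R) = 5/3 + 5*R/6 (j(R) = ((R + 2)*5)/6 = ((2 + R)*5)/6 = (10 + 5*R)/6 = 5/3 + 5*R/6)
(j(X(3, 1)) + v)/(m(-3, 0) + √(30 + 54)) = ((5/3 + (⅚)*3²) + 379)/(-3 + √(30 + 54)) = ((5/3 + (⅚)*9) + 379)/(-3 + √84) = ((5/3 + 15/2) + 379)/(-3 + 2*√21) = (55/6 + 379)/(-3 + 2*√21) = 2329/(6*(-3 + 2*√21))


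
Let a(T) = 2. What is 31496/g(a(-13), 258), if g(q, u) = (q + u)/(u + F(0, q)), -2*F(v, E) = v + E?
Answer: 2023618/65 ≈ 31133.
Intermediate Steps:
F(v, E) = -E/2 - v/2 (F(v, E) = -(v + E)/2 = -(E + v)/2 = -E/2 - v/2)
g(q, u) = (q + u)/(u - q/2) (g(q, u) = (q + u)/(u + (-q/2 - 1/2*0)) = (q + u)/(u + (-q/2 + 0)) = (q + u)/(u - q/2))
31496/g(a(-13), 258) = 31496/((2*(-1*2 - 1*258)/(2 - 2*258))) = 31496/((2*(-2 - 258)/(2 - 516))) = 31496/((2*(-260)/(-514))) = 31496/((2*(-1/514)*(-260))) = 31496/(260/257) = 31496*(257/260) = 2023618/65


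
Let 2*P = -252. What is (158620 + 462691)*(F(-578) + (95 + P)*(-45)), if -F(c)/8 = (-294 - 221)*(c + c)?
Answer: -2958263597075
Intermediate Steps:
P = -126 (P = (½)*(-252) = -126)
F(c) = 8240*c (F(c) = -8*(-294 - 221)*(c + c) = -(-4120)*2*c = -(-8240)*c = 8240*c)
(158620 + 462691)*(F(-578) + (95 + P)*(-45)) = (158620 + 462691)*(8240*(-578) + (95 - 126)*(-45)) = 621311*(-4762720 - 31*(-45)) = 621311*(-4762720 + 1395) = 621311*(-4761325) = -2958263597075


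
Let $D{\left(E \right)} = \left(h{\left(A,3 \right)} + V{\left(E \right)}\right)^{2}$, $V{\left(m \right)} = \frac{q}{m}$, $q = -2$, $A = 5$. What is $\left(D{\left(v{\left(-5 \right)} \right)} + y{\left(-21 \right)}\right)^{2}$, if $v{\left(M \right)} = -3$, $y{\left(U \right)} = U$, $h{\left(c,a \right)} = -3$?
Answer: $\frac{19600}{81} \approx 241.98$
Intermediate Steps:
$V{\left(m \right)} = - \frac{2}{m}$
$D{\left(E \right)} = \left(-3 - \frac{2}{E}\right)^{2}$
$\left(D{\left(v{\left(-5 \right)} \right)} + y{\left(-21 \right)}\right)^{2} = \left(\frac{\left(2 + 3 \left(-3\right)\right)^{2}}{9} - 21\right)^{2} = \left(\frac{\left(2 - 9\right)^{2}}{9} - 21\right)^{2} = \left(\frac{\left(-7\right)^{2}}{9} - 21\right)^{2} = \left(\frac{1}{9} \cdot 49 - 21\right)^{2} = \left(\frac{49}{9} - 21\right)^{2} = \left(- \frac{140}{9}\right)^{2} = \frac{19600}{81}$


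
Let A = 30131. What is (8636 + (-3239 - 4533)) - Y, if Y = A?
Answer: -29267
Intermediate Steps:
Y = 30131
(8636 + (-3239 - 4533)) - Y = (8636 + (-3239 - 4533)) - 1*30131 = (8636 - 7772) - 30131 = 864 - 30131 = -29267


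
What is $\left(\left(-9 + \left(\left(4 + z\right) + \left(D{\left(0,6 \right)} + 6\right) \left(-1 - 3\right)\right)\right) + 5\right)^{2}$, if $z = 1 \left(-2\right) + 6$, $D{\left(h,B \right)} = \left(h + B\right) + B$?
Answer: $4624$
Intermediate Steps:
$D{\left(h,B \right)} = h + 2 B$ ($D{\left(h,B \right)} = \left(B + h\right) + B = h + 2 B$)
$z = 4$ ($z = -2 + 6 = 4$)
$\left(\left(-9 + \left(\left(4 + z\right) + \left(D{\left(0,6 \right)} + 6\right) \left(-1 - 3\right)\right)\right) + 5\right)^{2} = \left(\left(-9 + \left(\left(4 + 4\right) + \left(\left(0 + 2 \cdot 6\right) + 6\right) \left(-1 - 3\right)\right)\right) + 5\right)^{2} = \left(\left(-9 + \left(8 + \left(\left(0 + 12\right) + 6\right) \left(-4\right)\right)\right) + 5\right)^{2} = \left(\left(-9 + \left(8 + \left(12 + 6\right) \left(-4\right)\right)\right) + 5\right)^{2} = \left(\left(-9 + \left(8 + 18 \left(-4\right)\right)\right) + 5\right)^{2} = \left(\left(-9 + \left(8 - 72\right)\right) + 5\right)^{2} = \left(\left(-9 - 64\right) + 5\right)^{2} = \left(-73 + 5\right)^{2} = \left(-68\right)^{2} = 4624$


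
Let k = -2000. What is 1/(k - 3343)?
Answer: -1/5343 ≈ -0.00018716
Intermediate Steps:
1/(k - 3343) = 1/(-2000 - 3343) = 1/(-5343) = -1/5343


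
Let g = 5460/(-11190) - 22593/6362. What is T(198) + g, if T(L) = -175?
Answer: -424864623/2373026 ≈ -179.04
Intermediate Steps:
g = -9585073/2373026 (g = 5460*(-1/11190) - 22593*1/6362 = -182/373 - 22593/6362 = -9585073/2373026 ≈ -4.0392)
T(198) + g = -175 - 9585073/2373026 = -424864623/2373026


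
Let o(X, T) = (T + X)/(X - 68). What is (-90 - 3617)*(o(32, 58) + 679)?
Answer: -5015571/2 ≈ -2.5078e+6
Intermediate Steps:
o(X, T) = (T + X)/(-68 + X)
(-90 - 3617)*(o(32, 58) + 679) = (-90 - 3617)*((58 + 32)/(-68 + 32) + 679) = -3707*(90/(-36) + 679) = -3707*(-1/36*90 + 679) = -3707*(-5/2 + 679) = -3707*1353/2 = -5015571/2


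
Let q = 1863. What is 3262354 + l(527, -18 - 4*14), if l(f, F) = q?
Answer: 3264217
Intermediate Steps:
l(f, F) = 1863
3262354 + l(527, -18 - 4*14) = 3262354 + 1863 = 3264217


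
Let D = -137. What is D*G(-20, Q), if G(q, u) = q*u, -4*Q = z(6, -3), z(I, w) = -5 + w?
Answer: 5480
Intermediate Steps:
Q = 2 (Q = -(-5 - 3)/4 = -1/4*(-8) = 2)
D*G(-20, Q) = -(-2740)*2 = -137*(-40) = 5480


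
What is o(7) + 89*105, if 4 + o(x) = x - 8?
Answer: 9340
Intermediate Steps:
o(x) = -12 + x (o(x) = -4 + (x - 8) = -4 + (-8 + x) = -12 + x)
o(7) + 89*105 = (-12 + 7) + 89*105 = -5 + 9345 = 9340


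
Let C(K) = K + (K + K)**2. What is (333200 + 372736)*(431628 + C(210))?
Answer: 429377100768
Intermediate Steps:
C(K) = K + 4*K**2 (C(K) = K + (2*K)**2 = K + 4*K**2)
(333200 + 372736)*(431628 + C(210)) = (333200 + 372736)*(431628 + 210*(1 + 4*210)) = 705936*(431628 + 210*(1 + 840)) = 705936*(431628 + 210*841) = 705936*(431628 + 176610) = 705936*608238 = 429377100768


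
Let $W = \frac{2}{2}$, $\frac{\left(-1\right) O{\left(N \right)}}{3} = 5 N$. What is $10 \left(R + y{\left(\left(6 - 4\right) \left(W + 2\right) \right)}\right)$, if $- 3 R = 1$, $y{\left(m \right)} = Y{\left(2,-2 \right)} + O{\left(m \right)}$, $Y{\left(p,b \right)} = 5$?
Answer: $- \frac{2560}{3} \approx -853.33$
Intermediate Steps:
$O{\left(N \right)} = - 15 N$ ($O{\left(N \right)} = - 3 \cdot 5 N = - 15 N$)
$W = 1$ ($W = 2 \cdot \frac{1}{2} = 1$)
$y{\left(m \right)} = 5 - 15 m$
$R = - \frac{1}{3}$ ($R = \left(- \frac{1}{3}\right) 1 = - \frac{1}{3} \approx -0.33333$)
$10 \left(R + y{\left(\left(6 - 4\right) \left(W + 2\right) \right)}\right) = 10 \left(- \frac{1}{3} + \left(5 - 15 \left(6 - 4\right) \left(1 + 2\right)\right)\right) = 10 \left(- \frac{1}{3} + \left(5 - 15 \cdot 2 \cdot 3\right)\right) = 10 \left(- \frac{1}{3} + \left(5 - 90\right)\right) = 10 \left(- \frac{1}{3} - 85\right) = 10 \left(- \frac{256}{3}\right) = - \frac{2560}{3}$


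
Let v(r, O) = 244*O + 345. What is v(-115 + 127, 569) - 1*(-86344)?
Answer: 225525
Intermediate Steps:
v(r, O) = 345 + 244*O
v(-115 + 127, 569) - 1*(-86344) = (345 + 244*569) - 1*(-86344) = (345 + 138836) + 86344 = 139181 + 86344 = 225525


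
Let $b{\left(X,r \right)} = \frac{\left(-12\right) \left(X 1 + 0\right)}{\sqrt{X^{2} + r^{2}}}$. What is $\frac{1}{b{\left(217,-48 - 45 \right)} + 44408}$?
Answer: $\frac{22997}{1021250713} + \frac{3 \sqrt{58}}{4085002852} \approx 2.2524 \cdot 10^{-5}$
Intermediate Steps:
$b{\left(X,r \right)} = - \frac{12 X}{\sqrt{X^{2} + r^{2}}}$ ($b{\left(X,r \right)} = \frac{\left(-12\right) \left(X + 0\right)}{\sqrt{X^{2} + r^{2}}} = \frac{\left(-12\right) X}{\sqrt{X^{2} + r^{2}}} = - \frac{12 X}{\sqrt{X^{2} + r^{2}}}$)
$\frac{1}{b{\left(217,-48 - 45 \right)} + 44408} = \frac{1}{\left(-12\right) 217 \frac{1}{\sqrt{217^{2} + \left(-48 - 45\right)^{2}}} + 44408} = \frac{1}{\left(-12\right) 217 \frac{1}{\sqrt{47089 + \left(-93\right)^{2}}} + 44408} = \frac{1}{\left(-12\right) 217 \frac{1}{\sqrt{47089 + 8649}} + 44408} = \frac{1}{\left(-12\right) 217 \frac{1}{\sqrt{55738}} + 44408} = \frac{1}{\left(-12\right) 217 \frac{\sqrt{58}}{1798} + 44408} = \frac{1}{- \frac{42 \sqrt{58}}{29} + 44408} = \frac{1}{44408 - \frac{42 \sqrt{58}}{29}}$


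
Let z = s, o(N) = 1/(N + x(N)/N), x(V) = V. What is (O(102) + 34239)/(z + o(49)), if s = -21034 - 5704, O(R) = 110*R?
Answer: -757650/445633 ≈ -1.7002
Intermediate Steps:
o(N) = 1/(1 + N) (o(N) = 1/(N + N/N) = 1/(N + 1) = 1/(1 + N))
s = -26738
z = -26738
(O(102) + 34239)/(z + o(49)) = (110*102 + 34239)/(-26738 + 1/(1 + 49)) = (11220 + 34239)/(-26738 + 1/50) = 45459/(-26738 + 1/50) = 45459/(-1336899/50) = 45459*(-50/1336899) = -757650/445633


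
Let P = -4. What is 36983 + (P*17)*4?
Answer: 36711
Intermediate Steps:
36983 + (P*17)*4 = 36983 - 4*17*4 = 36983 - 68*4 = 36983 - 272 = 36711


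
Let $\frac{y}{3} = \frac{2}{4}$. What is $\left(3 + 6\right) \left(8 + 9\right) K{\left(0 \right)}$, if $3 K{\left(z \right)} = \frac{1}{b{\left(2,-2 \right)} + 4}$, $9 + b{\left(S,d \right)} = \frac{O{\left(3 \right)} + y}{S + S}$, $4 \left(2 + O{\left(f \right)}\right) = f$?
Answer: $- \frac{816}{79} \approx -10.329$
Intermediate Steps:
$y = \frac{3}{2}$ ($y = 3 \cdot \frac{2}{4} = 3 \cdot 2 \cdot \frac{1}{4} = 3 \cdot \frac{1}{2} = \frac{3}{2} \approx 1.5$)
$O{\left(f \right)} = -2 + \frac{f}{4}$
$b{\left(S,d \right)} = -9 + \frac{1}{8 S}$ ($b{\left(S,d \right)} = -9 + \frac{\left(-2 + \frac{1}{4} \cdot 3\right) + \frac{3}{2}}{S + S} = -9 + \frac{\left(-2 + \frac{3}{4}\right) + \frac{3}{2}}{2 S} = -9 + \left(- \frac{5}{4} + \frac{3}{2}\right) \frac{1}{2 S} = -9 + \frac{\frac{1}{2} \frac{1}{S}}{4} = -9 + \frac{1}{8 S}$)
$K{\left(z \right)} = - \frac{16}{237}$ ($K{\left(z \right)} = \frac{1}{3 \left(\left(-9 + \frac{1}{8 \cdot 2}\right) + 4\right)} = \frac{1}{3 \left(\left(-9 + \frac{1}{8} \cdot \frac{1}{2}\right) + 4\right)} = \frac{1}{3 \left(\left(-9 + \frac{1}{16}\right) + 4\right)} = \frac{1}{3 \left(- \frac{143}{16} + 4\right)} = \frac{1}{3 \left(- \frac{79}{16}\right)} = \frac{1}{3} \left(- \frac{16}{79}\right) = - \frac{16}{237}$)
$\left(3 + 6\right) \left(8 + 9\right) K{\left(0 \right)} = \left(3 + 6\right) \left(8 + 9\right) \left(- \frac{16}{237}\right) = 9 \cdot 17 \left(- \frac{16}{237}\right) = 153 \left(- \frac{16}{237}\right) = - \frac{816}{79}$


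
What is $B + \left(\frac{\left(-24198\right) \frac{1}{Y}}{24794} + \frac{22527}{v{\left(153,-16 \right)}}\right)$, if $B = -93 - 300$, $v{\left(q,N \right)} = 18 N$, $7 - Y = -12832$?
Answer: $- \frac{64866234425}{137656288} \approx -471.22$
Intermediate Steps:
$Y = 12839$ ($Y = 7 - -12832 = 7 + 12832 = 12839$)
$B = -393$ ($B = -93 - 300 = -393$)
$B + \left(\frac{\left(-24198\right) \frac{1}{Y}}{24794} + \frac{22527}{v{\left(153,-16 \right)}}\right) = -393 + \left(\frac{\left(-24198\right) \frac{1}{12839}}{24794} + \frac{22527}{18 \left(-16\right)}\right) = -393 + \left(\left(-24198\right) \frac{1}{12839} \cdot \frac{1}{24794} + \frac{22527}{-288}\right) = -393 + \left(\left(- \frac{654}{347}\right) \frac{1}{24794} + 22527 \left(- \frac{1}{288}\right)\right) = -393 - \frac{10767313241}{137656288} = - \frac{64866234425}{137656288}$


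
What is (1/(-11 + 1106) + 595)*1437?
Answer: 312080954/365 ≈ 8.5502e+5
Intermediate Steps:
(1/(-11 + 1106) + 595)*1437 = (1/1095 + 595)*1437 = (651526/1095)*1437 = 312080954/365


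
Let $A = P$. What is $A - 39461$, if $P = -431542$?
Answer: $-471003$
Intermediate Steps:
$A = -431542$
$A - 39461 = -431542 - 39461 = -471003$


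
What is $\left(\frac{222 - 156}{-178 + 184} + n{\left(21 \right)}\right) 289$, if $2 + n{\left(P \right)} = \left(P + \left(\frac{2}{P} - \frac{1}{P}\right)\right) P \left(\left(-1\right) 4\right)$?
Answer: $-508351$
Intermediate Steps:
$n{\left(P \right)} = -2 - 4 P \left(P + \frac{1}{P}\right)$ ($n{\left(P \right)} = -2 + \left(P + \left(\frac{2}{P} - \frac{1}{P}\right)\right) P \left(\left(-1\right) 4\right) = -2 + \left(P + \frac{1}{P}\right) P \left(-4\right) = -2 + P \left(P + \frac{1}{P}\right) \left(-4\right) = -2 - 4 P \left(P + \frac{1}{P}\right)$)
$\left(\frac{222 - 156}{-178 + 184} + n{\left(21 \right)}\right) 289 = \left(\frac{222 - 156}{-178 + 184} - \left(6 + 4 \cdot 21^{2}\right)\right) 289 = \left(\frac{66}{6} - 1770\right) 289 = \left(66 \cdot \frac{1}{6} - 1770\right) 289 = \left(11 - 1770\right) 289 = \left(-1759\right) 289 = -508351$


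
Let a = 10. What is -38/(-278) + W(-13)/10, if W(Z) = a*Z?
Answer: -1788/139 ≈ -12.863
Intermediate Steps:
W(Z) = 10*Z
-38/(-278) + W(-13)/10 = -38/(-278) + (10*(-13))/10 = -38*(-1/278) - 130*1/10 = 19/139 - 13 = -1788/139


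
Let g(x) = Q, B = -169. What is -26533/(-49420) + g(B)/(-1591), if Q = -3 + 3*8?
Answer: 41176183/78627220 ≈ 0.52369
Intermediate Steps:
Q = 21 (Q = -3 + 24 = 21)
g(x) = 21
-26533/(-49420) + g(B)/(-1591) = -26533/(-49420) + 21/(-1591) = -26533*(-1/49420) + 21*(-1/1591) = 26533/49420 - 21/1591 = 41176183/78627220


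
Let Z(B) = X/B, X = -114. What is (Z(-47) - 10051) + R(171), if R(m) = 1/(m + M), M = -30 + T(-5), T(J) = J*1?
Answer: -64230441/6392 ≈ -10049.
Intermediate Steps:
T(J) = J
M = -35 (M = -30 - 5 = -35)
Z(B) = -114/B
R(m) = 1/(-35 + m) (R(m) = 1/(m - 35) = 1/(-35 + m))
(Z(-47) - 10051) + R(171) = (-114/(-47) - 10051) + 1/(-35 + 171) = (-114*(-1/47) - 10051) + 1/136 = (114/47 - 10051) + 1/136 = -472283/47 + 1/136 = -64230441/6392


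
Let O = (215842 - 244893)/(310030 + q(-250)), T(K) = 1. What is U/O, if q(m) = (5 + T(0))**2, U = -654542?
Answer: 202951219772/29051 ≈ 6.9860e+6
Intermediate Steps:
q(m) = 36 (q(m) = (5 + 1)**2 = 6**2 = 36)
O = -29051/310066 (O = (215842 - 244893)/(310030 + 36) = -29051/310066 ≈ -0.093693)
U/O = -654542/(-29051/310066) = -654542*(-310066/29051) = 202951219772/29051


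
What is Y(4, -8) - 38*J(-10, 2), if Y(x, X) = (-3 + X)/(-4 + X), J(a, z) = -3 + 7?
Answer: -1813/12 ≈ -151.08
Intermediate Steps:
J(a, z) = 4
Y(x, X) = (-3 + X)/(-4 + X)
Y(4, -8) - 38*J(-10, 2) = (-3 - 8)/(-4 - 8) - 38*4 = -11/(-12) - 152 = -1/12*(-11) - 152 = 11/12 - 152 = -1813/12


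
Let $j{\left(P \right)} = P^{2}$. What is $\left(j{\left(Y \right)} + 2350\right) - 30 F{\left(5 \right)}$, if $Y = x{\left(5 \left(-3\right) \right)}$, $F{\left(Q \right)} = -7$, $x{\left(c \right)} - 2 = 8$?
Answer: $2660$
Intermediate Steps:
$x{\left(c \right)} = 10$ ($x{\left(c \right)} = 2 + 8 = 10$)
$Y = 10$
$\left(j{\left(Y \right)} + 2350\right) - 30 F{\left(5 \right)} = \left(10^{2} + 2350\right) - -210 = \left(100 + 2350\right) + 210 = 2450 + 210 = 2660$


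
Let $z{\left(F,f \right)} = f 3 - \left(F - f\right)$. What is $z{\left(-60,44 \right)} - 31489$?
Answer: $-31253$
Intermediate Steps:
$z{\left(F,f \right)} = - F + 4 f$ ($z{\left(F,f \right)} = 3 f - \left(F - f\right) = - F + 4 f$)
$z{\left(-60,44 \right)} - 31489 = \left(\left(-1\right) \left(-60\right) + 4 \cdot 44\right) - 31489 = \left(60 + 176\right) - 31489 = 236 - 31489 = -31253$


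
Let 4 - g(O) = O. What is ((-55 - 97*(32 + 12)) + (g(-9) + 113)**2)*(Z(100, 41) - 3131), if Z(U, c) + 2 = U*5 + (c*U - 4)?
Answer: 16902039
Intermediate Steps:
Z(U, c) = -6 + 5*U + U*c (Z(U, c) = -2 + (U*5 + (c*U - 4)) = -2 + (5*U + (U*c - 4)) = -2 + (5*U + (-4 + U*c)) = -2 + (-4 + 5*U + U*c) = -6 + 5*U + U*c)
g(O) = 4 - O
((-55 - 97*(32 + 12)) + (g(-9) + 113)**2)*(Z(100, 41) - 3131) = ((-55 - 97*(32 + 12)) + ((4 - 1*(-9)) + 113)**2)*((-6 + 5*100 + 100*41) - 3131) = ((-55 - 97*44) + ((4 + 9) + 113)**2)*((-6 + 500 + 4100) - 3131) = ((-55 - 4268) + (13 + 113)**2)*(4594 - 3131) = (-4323 + 126**2)*1463 = (-4323 + 15876)*1463 = 11553*1463 = 16902039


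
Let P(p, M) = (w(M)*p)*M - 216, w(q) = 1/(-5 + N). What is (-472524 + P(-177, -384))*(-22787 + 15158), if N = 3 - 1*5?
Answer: 25764262092/7 ≈ 3.6806e+9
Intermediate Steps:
N = -2 (N = 3 - 5 = -2)
w(q) = -⅐ (w(q) = 1/(-5 - 2) = 1/(-7) = -⅐)
P(p, M) = -216 - M*p/7 (P(p, M) = (-p/7)*M - 216 = -M*p/7 - 216 = -216 - M*p/7)
(-472524 + P(-177, -384))*(-22787 + 15158) = (-472524 + (-216 - ⅐*(-384)*(-177)))*(-22787 + 15158) = (-472524 + (-216 - 67968/7))*(-7629) = (-472524 - 69480/7)*(-7629) = -3377148/7*(-7629) = 25764262092/7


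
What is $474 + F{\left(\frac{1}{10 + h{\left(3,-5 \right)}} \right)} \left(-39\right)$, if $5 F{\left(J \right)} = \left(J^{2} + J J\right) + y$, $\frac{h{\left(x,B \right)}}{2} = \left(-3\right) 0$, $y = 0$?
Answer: $\frac{118461}{250} \approx 473.84$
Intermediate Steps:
$h{\left(x,B \right)} = 0$ ($h{\left(x,B \right)} = 2 \left(\left(-3\right) 0\right) = 2 \cdot 0 = 0$)
$F{\left(J \right)} = \frac{2 J^{2}}{5}$ ($F{\left(J \right)} = \frac{\left(J^{2} + J J\right) + 0}{5} = \frac{\left(J^{2} + J^{2}\right) + 0}{5} = \frac{2 J^{2} + 0}{5} = \frac{2 J^{2}}{5}$)
$474 + F{\left(\frac{1}{10 + h{\left(3,-5 \right)}} \right)} \left(-39\right) = 474 + \frac{2 \left(\frac{1}{10 + 0}\right)^{2}}{5} \left(-39\right) = 474 + \frac{2 \left(\frac{1}{10}\right)^{2}}{5} \left(-39\right) = 474 + \frac{2}{5 \cdot 100} \left(-39\right) = 474 + \frac{2}{5} \cdot \frac{1}{100} \left(-39\right) = 474 + \frac{1}{250} \left(-39\right) = 474 - \frac{39}{250} = \frac{118461}{250}$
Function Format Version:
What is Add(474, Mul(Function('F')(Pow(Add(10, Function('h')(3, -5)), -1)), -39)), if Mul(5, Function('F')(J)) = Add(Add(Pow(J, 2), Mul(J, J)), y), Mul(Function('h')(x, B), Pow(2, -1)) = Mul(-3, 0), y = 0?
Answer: Rational(118461, 250) ≈ 473.84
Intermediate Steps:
Function('h')(x, B) = 0 (Function('h')(x, B) = Mul(2, Mul(-3, 0)) = Mul(2, 0) = 0)
Function('F')(J) = Mul(Rational(2, 5), Pow(J, 2)) (Function('F')(J) = Mul(Rational(1, 5), Add(Add(Pow(J, 2), Mul(J, J)), 0)) = Mul(Rational(1, 5), Add(Add(Pow(J, 2), Pow(J, 2)), 0)) = Mul(Rational(1, 5), Add(Mul(2, Pow(J, 2)), 0)) = Mul(Rational(1, 5), Mul(2, Pow(J, 2))) = Mul(Rational(2, 5), Pow(J, 2)))
Add(474, Mul(Function('F')(Pow(Add(10, Function('h')(3, -5)), -1)), -39)) = Add(474, Mul(Mul(Rational(2, 5), Pow(Pow(Add(10, 0), -1), 2)), -39)) = Add(474, Mul(Mul(Rational(2, 5), Pow(Pow(10, -1), 2)), -39)) = Add(474, Mul(Mul(Rational(2, 5), Pow(Rational(1, 10), 2)), -39)) = Add(474, Mul(Mul(Rational(2, 5), Rational(1, 100)), -39)) = Add(474, Mul(Rational(1, 250), -39)) = Add(474, Rational(-39, 250)) = Rational(118461, 250)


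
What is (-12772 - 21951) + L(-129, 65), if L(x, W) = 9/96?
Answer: -1111133/32 ≈ -34723.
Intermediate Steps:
L(x, W) = 3/32 (L(x, W) = 9*(1/96) = 3/32)
(-12772 - 21951) + L(-129, 65) = (-12772 - 21951) + 3/32 = -34723 + 3/32 = -1111133/32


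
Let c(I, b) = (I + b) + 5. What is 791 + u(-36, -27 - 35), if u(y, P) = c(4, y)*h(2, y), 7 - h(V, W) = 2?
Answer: 656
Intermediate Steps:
h(V, W) = 5 (h(V, W) = 7 - 1*2 = 7 - 2 = 5)
c(I, b) = 5 + I + b
u(y, P) = 45 + 5*y (u(y, P) = (5 + 4 + y)*5 = (9 + y)*5 = 45 + 5*y)
791 + u(-36, -27 - 35) = 791 + (45 + 5*(-36)) = 791 + (45 - 180) = 791 - 135 = 656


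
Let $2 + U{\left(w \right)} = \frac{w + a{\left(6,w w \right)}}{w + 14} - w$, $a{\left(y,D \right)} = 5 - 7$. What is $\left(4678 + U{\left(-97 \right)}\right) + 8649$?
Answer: $\frac{1114125}{83} \approx 13423.0$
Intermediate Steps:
$a{\left(y,D \right)} = -2$ ($a{\left(y,D \right)} = 5 - 7 = -2$)
$U{\left(w \right)} = -2 - w + \frac{-2 + w}{14 + w}$ ($U{\left(w \right)} = -2 - \left(w - \frac{w - 2}{w + 14}\right) = -2 - \left(w - \frac{-2 + w}{14 + w}\right) = -2 - w + \frac{-2 + w}{14 + w}$)
$\left(4678 + U{\left(-97 \right)}\right) + 8649 = \left(4678 + \frac{-30 - \left(-97\right)^{2} - -1455}{14 - 97}\right) + 8649 = \left(4678 + \frac{-30 - 9409 + 1455}{-83}\right) + 8649 = \left(4678 - \frac{-30 - 9409 + 1455}{83}\right) + 8649 = \left(4678 - - \frac{7984}{83}\right) + 8649 = \left(4678 + \frac{7984}{83}\right) + 8649 = \frac{396258}{83} + 8649 = \frac{1114125}{83}$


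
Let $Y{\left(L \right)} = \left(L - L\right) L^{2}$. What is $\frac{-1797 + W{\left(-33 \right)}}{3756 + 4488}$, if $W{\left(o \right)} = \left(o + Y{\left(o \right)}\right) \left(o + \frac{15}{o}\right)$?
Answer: $- \frac{77}{916} \approx -0.084061$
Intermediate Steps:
$Y{\left(L \right)} = 0$ ($Y{\left(L \right)} = 0 L^{2} = 0$)
$W{\left(o \right)} = o \left(o + \frac{15}{o}\right)$ ($W{\left(o \right)} = \left(o + 0\right) \left(o + \frac{15}{o}\right) = o \left(o + \frac{15}{o}\right)$)
$\frac{-1797 + W{\left(-33 \right)}}{3756 + 4488} = \frac{-1797 + \left(15 + \left(-33\right)^{2}\right)}{3756 + 4488} = \frac{-1797 + \left(15 + 1089\right)}{8244} = \left(-1797 + 1104\right) \frac{1}{8244} = \left(-693\right) \frac{1}{8244} = - \frac{77}{916}$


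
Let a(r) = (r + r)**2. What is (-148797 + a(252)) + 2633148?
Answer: 2738367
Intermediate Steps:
a(r) = 4*r**2 (a(r) = (2*r)**2 = 4*r**2)
(-148797 + a(252)) + 2633148 = (-148797 + 4*252**2) + 2633148 = (-148797 + 4*63504) + 2633148 = (-148797 + 254016) + 2633148 = 105219 + 2633148 = 2738367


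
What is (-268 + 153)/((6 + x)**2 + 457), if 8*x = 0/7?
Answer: -115/493 ≈ -0.23327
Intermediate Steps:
x = 0 (x = (0/7)/8 = (0*(1/7))/8 = (1/8)*0 = 0)
(-268 + 153)/((6 + x)**2 + 457) = (-268 + 153)/((6 + 0)**2 + 457) = -115/(6**2 + 457) = -115/(36 + 457) = -115/493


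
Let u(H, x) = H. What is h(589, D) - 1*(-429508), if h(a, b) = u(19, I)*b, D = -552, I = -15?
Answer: 419020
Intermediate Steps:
h(a, b) = 19*b
h(589, D) - 1*(-429508) = 19*(-552) - 1*(-429508) = -10488 + 429508 = 419020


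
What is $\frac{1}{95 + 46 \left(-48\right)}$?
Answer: $- \frac{1}{2113} \approx -0.00047326$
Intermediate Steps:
$\frac{1}{95 + 46 \left(-48\right)} = \frac{1}{95 - 2208} = \frac{1}{-2113} = - \frac{1}{2113}$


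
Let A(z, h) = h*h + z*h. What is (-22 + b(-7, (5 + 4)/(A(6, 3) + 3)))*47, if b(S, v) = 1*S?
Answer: -1363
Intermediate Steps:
A(z, h) = h² + h*z
b(S, v) = S
(-22 + b(-7, (5 + 4)/(A(6, 3) + 3)))*47 = (-22 - 7)*47 = -29*47 = -1363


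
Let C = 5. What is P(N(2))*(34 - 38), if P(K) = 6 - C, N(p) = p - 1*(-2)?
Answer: -4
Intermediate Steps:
N(p) = 2 + p (N(p) = p + 2 = 2 + p)
P(K) = 1 (P(K) = 6 - 1*5 = 6 - 5 = 1)
P(N(2))*(34 - 38) = 1*(34 - 38) = 1*(-4) = -4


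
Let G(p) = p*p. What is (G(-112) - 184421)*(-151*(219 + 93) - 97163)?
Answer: 24797554175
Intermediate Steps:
G(p) = p²
(G(-112) - 184421)*(-151*(219 + 93) - 97163) = ((-112)² - 184421)*(-151*(219 + 93) - 97163) = (12544 - 184421)*(-151*312 - 97163) = -171877*(-47112 - 97163) = -171877*(-144275) = 24797554175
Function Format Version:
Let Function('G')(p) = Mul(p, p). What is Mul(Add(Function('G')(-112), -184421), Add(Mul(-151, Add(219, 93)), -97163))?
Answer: 24797554175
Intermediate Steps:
Function('G')(p) = Pow(p, 2)
Mul(Add(Function('G')(-112), -184421), Add(Mul(-151, Add(219, 93)), -97163)) = Mul(Add(Pow(-112, 2), -184421), Add(Mul(-151, Add(219, 93)), -97163)) = Mul(Add(12544, -184421), Add(Mul(-151, 312), -97163)) = Mul(-171877, Add(-47112, -97163)) = Mul(-171877, -144275) = 24797554175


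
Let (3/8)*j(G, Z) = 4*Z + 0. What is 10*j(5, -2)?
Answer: -640/3 ≈ -213.33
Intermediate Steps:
j(G, Z) = 32*Z/3 (j(G, Z) = 8*(4*Z + 0)/3 = 8*(4*Z)/3 = 32*Z/3)
10*j(5, -2) = 10*((32/3)*(-2)) = 10*(-64/3) = -640/3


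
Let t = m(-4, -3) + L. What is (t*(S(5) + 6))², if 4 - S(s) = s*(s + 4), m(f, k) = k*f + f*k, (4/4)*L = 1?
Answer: 765625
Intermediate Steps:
L = 1
m(f, k) = 2*f*k (m(f, k) = f*k + f*k = 2*f*k)
S(s) = 4 - s*(4 + s) (S(s) = 4 - s*(s + 4) = 4 - s*(4 + s))
t = 25 (t = 2*(-4)*(-3) + 1 = 24 + 1 = 25)
(t*(S(5) + 6))² = (25*((4 - 1*5² - 4*5) + 6))² = (25*((4 - 1*25 - 20) + 6))² = (25*((4 - 25 - 20) + 6))² = (25*(-41 + 6))² = (25*(-35))² = (-875)² = 765625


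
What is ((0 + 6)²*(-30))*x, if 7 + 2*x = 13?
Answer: -3240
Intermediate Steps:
x = 3 (x = -7/2 + (½)*13 = -7/2 + 13/2 = 3)
((0 + 6)²*(-30))*x = ((0 + 6)²*(-30))*3 = (6²*(-30))*3 = (36*(-30))*3 = -1080*3 = -3240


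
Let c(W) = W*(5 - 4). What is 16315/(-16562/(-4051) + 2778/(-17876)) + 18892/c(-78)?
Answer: 21693353023448/5553768363 ≈ 3906.1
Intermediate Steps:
c(W) = W (c(W) = W*1 = W)
16315/(-16562/(-4051) + 2778/(-17876)) + 18892/c(-78) = 16315/(-16562/(-4051) + 2778/(-17876)) + 18892/(-78) = 16315/(-16562*(-1/4051) + 2778*(-1/17876)) + 18892*(-1/78) = 16315/(16562/4051 - 1389/8938) - 9446/39 = 16315/(142404317/36207838) - 9446/39 = 16315*(36207838/142404317) - 9446/39 = 590730876970/142404317 - 9446/39 = 21693353023448/5553768363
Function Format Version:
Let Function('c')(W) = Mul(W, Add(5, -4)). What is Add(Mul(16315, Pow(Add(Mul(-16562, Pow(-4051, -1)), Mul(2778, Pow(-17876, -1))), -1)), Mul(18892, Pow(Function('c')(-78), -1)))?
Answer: Rational(21693353023448, 5553768363) ≈ 3906.1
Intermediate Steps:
Function('c')(W) = W (Function('c')(W) = Mul(W, 1) = W)
Add(Mul(16315, Pow(Add(Mul(-16562, Pow(-4051, -1)), Mul(2778, Pow(-17876, -1))), -1)), Mul(18892, Pow(Function('c')(-78), -1))) = Add(Mul(16315, Pow(Add(Mul(-16562, Pow(-4051, -1)), Mul(2778, Pow(-17876, -1))), -1)), Mul(18892, Pow(-78, -1))) = Add(Mul(16315, Pow(Add(Mul(-16562, Rational(-1, 4051)), Mul(2778, Rational(-1, 17876))), -1)), Mul(18892, Rational(-1, 78))) = Add(Mul(16315, Pow(Add(Rational(16562, 4051), Rational(-1389, 8938)), -1)), Rational(-9446, 39)) = Add(Mul(16315, Pow(Rational(142404317, 36207838), -1)), Rational(-9446, 39)) = Add(Mul(16315, Rational(36207838, 142404317)), Rational(-9446, 39)) = Add(Rational(590730876970, 142404317), Rational(-9446, 39)) = Rational(21693353023448, 5553768363)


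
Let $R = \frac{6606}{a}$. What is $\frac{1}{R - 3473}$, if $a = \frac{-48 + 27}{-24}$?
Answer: $\frac{7}{28537} \approx 0.0002453$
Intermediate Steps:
$a = \frac{7}{8}$ ($a = \left(-21\right) \left(- \frac{1}{24}\right) = \frac{7}{8} \approx 0.875$)
$R = \frac{52848}{7}$ ($R = \frac{6606}{\frac{7}{8}} = 6606 \cdot \frac{8}{7} = \frac{52848}{7} \approx 7549.7$)
$\frac{1}{R - 3473} = \frac{1}{\frac{52848}{7} - 3473} = \frac{1}{\frac{28537}{7}} = \frac{7}{28537}$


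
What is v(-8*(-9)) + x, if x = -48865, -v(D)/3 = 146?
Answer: -49303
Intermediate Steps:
v(D) = -438 (v(D) = -3*146 = -438)
v(-8*(-9)) + x = -438 - 48865 = -49303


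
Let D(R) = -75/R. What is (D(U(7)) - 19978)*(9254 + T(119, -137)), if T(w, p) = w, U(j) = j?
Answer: -187354219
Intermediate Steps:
(D(U(7)) - 19978)*(9254 + T(119, -137)) = (-75/7 - 19978)*(9254 + 119) = (-75*1/7 - 19978)*9373 = (-75/7 - 19978)*9373 = -139921/7*9373 = -187354219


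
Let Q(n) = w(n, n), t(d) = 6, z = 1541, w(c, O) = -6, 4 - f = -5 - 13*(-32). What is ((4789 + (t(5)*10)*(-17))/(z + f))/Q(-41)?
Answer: -3769/6804 ≈ -0.55394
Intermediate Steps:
f = -407 (f = 4 - (-5 - 13*(-32)) = 4 - (-5 + 416) = 4 - 1*411 = 4 - 411 = -407)
Q(n) = -6
((4789 + (t(5)*10)*(-17))/(z + f))/Q(-41) = ((4789 + (6*10)*(-17))/(1541 - 407))/(-6) = ((4789 + 60*(-17))/1134)*(-⅙) = ((4789 - 1020)*(1/1134))*(-⅙) = (3769*(1/1134))*(-⅙) = (3769/1134)*(-⅙) = -3769/6804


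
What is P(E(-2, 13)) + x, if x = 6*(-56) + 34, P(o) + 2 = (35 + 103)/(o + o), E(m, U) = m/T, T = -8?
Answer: -28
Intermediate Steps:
E(m, U) = -m/8 (E(m, U) = m/(-8) = m*(-1/8) = -m/8)
P(o) = -2 + 69/o (P(o) = -2 + (35 + 103)/(o + o) = -2 + 138/((2*o)) = -2 + 138*(1/(2*o)) = -2 + 69/o)
x = -302 (x = -336 + 34 = -302)
P(E(-2, 13)) + x = (-2 + 69/((-1/8*(-2)))) - 302 = (-2 + 69/(1/4)) - 302 = (-2 + 69*4) - 302 = (-2 + 276) - 302 = 274 - 302 = -28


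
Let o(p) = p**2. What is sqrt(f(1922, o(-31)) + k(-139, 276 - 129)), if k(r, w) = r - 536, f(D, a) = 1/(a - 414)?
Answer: 2*I*sqrt(50491382)/547 ≈ 25.981*I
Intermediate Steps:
f(D, a) = 1/(-414 + a)
k(r, w) = -536 + r
sqrt(f(1922, o(-31)) + k(-139, 276 - 129)) = sqrt(1/(-414 + (-31)**2) + (-536 - 139)) = sqrt(1/(-414 + 961) - 675) = sqrt(1/547 - 675) = sqrt(-369224/547) = 2*I*sqrt(50491382)/547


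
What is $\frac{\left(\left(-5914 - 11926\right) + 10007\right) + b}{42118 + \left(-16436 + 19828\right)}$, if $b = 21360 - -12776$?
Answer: $\frac{26303}{45510} \approx 0.57796$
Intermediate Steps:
$b = 34136$ ($b = 21360 + 12776 = 34136$)
$\frac{\left(\left(-5914 - 11926\right) + 10007\right) + b}{42118 + \left(-16436 + 19828\right)} = \frac{\left(\left(-5914 - 11926\right) + 10007\right) + 34136}{42118 + \left(-16436 + 19828\right)} = \frac{\left(-17840 + 10007\right) + 34136}{42118 + 3392} = \frac{-7833 + 34136}{45510} = 26303 \cdot \frac{1}{45510} = \frac{26303}{45510}$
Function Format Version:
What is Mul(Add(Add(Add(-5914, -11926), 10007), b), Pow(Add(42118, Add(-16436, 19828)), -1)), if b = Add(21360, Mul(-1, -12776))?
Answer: Rational(26303, 45510) ≈ 0.57796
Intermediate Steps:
b = 34136 (b = Add(21360, 12776) = 34136)
Mul(Add(Add(Add(-5914, -11926), 10007), b), Pow(Add(42118, Add(-16436, 19828)), -1)) = Mul(Add(Add(Add(-5914, -11926), 10007), 34136), Pow(Add(42118, Add(-16436, 19828)), -1)) = Mul(Add(Add(-17840, 10007), 34136), Pow(Add(42118, 3392), -1)) = Mul(Add(-7833, 34136), Pow(45510, -1)) = Mul(26303, Rational(1, 45510)) = Rational(26303, 45510)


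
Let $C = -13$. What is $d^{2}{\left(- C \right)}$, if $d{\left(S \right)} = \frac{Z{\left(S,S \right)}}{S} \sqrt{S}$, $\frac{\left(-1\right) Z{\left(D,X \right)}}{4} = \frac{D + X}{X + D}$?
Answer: $\frac{16}{13} \approx 1.2308$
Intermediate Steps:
$Z{\left(D,X \right)} = -4$ ($Z{\left(D,X \right)} = - 4 \frac{D + X}{X + D} = - 4 \frac{D + X}{D + X} = \left(-4\right) 1 = -4$)
$d{\left(S \right)} = - \frac{4}{\sqrt{S}}$ ($d{\left(S \right)} = - \frac{4}{S} \sqrt{S} = - \frac{4}{\sqrt{S}}$)
$d^{2}{\left(- C \right)} = \left(- \frac{4}{\sqrt{13}}\right)^{2} = \left(- 4 \frac{\sqrt{13}}{13}\right)^{2} = \left(- \frac{4 \sqrt{13}}{13}\right)^{2} = \frac{16}{13}$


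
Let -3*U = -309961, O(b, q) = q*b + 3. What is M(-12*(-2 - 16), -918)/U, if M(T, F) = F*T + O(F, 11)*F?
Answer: 1600398/18233 ≈ 87.775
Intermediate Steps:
O(b, q) = 3 + b*q (O(b, q) = b*q + 3 = 3 + b*q)
M(T, F) = F*T + F*(3 + 11*F) (M(T, F) = F*T + (3 + F*11)*F = F*T + (3 + 11*F)*F = F*T + F*(3 + 11*F))
U = 309961/3 (U = -⅓*(-309961) = 309961/3 ≈ 1.0332e+5)
M(-12*(-2 - 16), -918)/U = (-918*(3 - 12*(-2 - 16) + 11*(-918)))/(309961/3) = -918*(3 - 12*(-18) - 10098)*(3/309961) = -918*(3 + 216 - 10098)*(3/309961) = -918*(-9879)*(3/309961) = 9068922*(3/309961) = 1600398/18233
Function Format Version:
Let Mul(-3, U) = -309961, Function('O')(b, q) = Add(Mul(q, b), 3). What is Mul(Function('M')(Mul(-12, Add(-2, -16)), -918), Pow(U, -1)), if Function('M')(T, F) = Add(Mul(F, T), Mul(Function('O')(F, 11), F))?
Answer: Rational(1600398, 18233) ≈ 87.775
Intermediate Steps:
Function('O')(b, q) = Add(3, Mul(b, q)) (Function('O')(b, q) = Add(Mul(b, q), 3) = Add(3, Mul(b, q)))
Function('M')(T, F) = Add(Mul(F, T), Mul(F, Add(3, Mul(11, F)))) (Function('M')(T, F) = Add(Mul(F, T), Mul(Add(3, Mul(F, 11)), F)) = Add(Mul(F, T), Mul(Add(3, Mul(11, F)), F)) = Add(Mul(F, T), Mul(F, Add(3, Mul(11, F)))))
U = Rational(309961, 3) (U = Mul(Rational(-1, 3), -309961) = Rational(309961, 3) ≈ 1.0332e+5)
Mul(Function('M')(Mul(-12, Add(-2, -16)), -918), Pow(U, -1)) = Mul(Mul(-918, Add(3, Mul(-12, Add(-2, -16)), Mul(11, -918))), Pow(Rational(309961, 3), -1)) = Mul(Mul(-918, Add(3, Mul(-12, -18), -10098)), Rational(3, 309961)) = Mul(Mul(-918, Add(3, 216, -10098)), Rational(3, 309961)) = Mul(Mul(-918, -9879), Rational(3, 309961)) = Mul(9068922, Rational(3, 309961)) = Rational(1600398, 18233)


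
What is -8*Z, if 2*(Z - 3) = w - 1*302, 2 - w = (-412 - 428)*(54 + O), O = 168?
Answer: -744744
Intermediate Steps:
w = 186482 (w = 2 - (-412 - 428)*(54 + 168) = 2 - (-840)*222 = 2 - 1*(-186480) = 2 + 186480 = 186482)
Z = 93093 (Z = 3 + (186482 - 1*302)/2 = 3 + (186482 - 302)/2 = 3 + (½)*186180 = 3 + 93090 = 93093)
-8*Z = -8*93093 = -744744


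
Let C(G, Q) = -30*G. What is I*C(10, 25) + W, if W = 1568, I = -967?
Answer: 291668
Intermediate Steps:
I*C(10, 25) + W = -(-29010)*10 + 1568 = -967*(-300) + 1568 = 290100 + 1568 = 291668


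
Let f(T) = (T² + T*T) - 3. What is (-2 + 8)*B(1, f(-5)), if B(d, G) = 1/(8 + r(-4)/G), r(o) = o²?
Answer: 141/196 ≈ 0.71939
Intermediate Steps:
f(T) = -3 + 2*T² (f(T) = (T² + T²) - 3 = 2*T² - 3 = -3 + 2*T²)
B(d, G) = 1/(8 + 16/G) (B(d, G) = 1/(8 + (-4)²/G) = 1/(8 + 16/G))
(-2 + 8)*B(1, f(-5)) = (-2 + 8)*((-3 + 2*(-5)²)/(8*(2 + (-3 + 2*(-5)²)))) = 6*((-3 + 2*25)/(8*(2 + (-3 + 2*25)))) = 6*((-3 + 50)/(8*(2 + (-3 + 50)))) = 6*((⅛)*47/(2 + 47)) = 6*((⅛)*47/49) = 6*((⅛)*47*(1/49)) = 6*(47/392) = 141/196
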